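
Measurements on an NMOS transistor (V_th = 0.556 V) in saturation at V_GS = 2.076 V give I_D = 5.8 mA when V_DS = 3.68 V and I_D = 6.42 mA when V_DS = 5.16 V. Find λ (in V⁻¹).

With V_GS fixed, I_D ∝ (1 + λ V_DS) in saturation, so I_D2/I_D1 = (1 + λ V_DS2)/(1 + λ V_DS1).
6.42/5.8 = 1.107 = (1 + 5.16 λ)/(1 + 3.68 λ).
Solving: λ (I_D1 V_DS2 − I_D2 V_DS1) = I_D2 − I_D1, so λ = (6.42 − 5.8) / (5.8 × 5.16 − 6.42 × 3.68) = 0.62 / 6.3 = 0.0984 V⁻¹.

λ = 0.0984 V⁻¹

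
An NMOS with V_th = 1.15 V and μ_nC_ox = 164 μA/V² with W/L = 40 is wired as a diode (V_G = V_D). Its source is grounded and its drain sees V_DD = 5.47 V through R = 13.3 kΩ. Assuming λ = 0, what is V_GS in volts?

With gate tied to drain, V_GS = V_DS ≥ V_GS − V_th, so the device is in saturation.
k_n = μ_nC_ox · (W/L) = 6.56 mA/V².
KCL at the drain: ½ k_n (V_GS − V_th)² = (V_DD − V_GS)/R.
Let x = V_GS − 1.15. Then 43.6 x² + x − 4.32 = 0, giving x = 0.303 V (positive root), so V_GS = 1.45 V.
I_D = (V_DD − V_GS)/R = (5.47 − 1.45) / 13.3 = 0.302 mA.

V_GS = 1.45 V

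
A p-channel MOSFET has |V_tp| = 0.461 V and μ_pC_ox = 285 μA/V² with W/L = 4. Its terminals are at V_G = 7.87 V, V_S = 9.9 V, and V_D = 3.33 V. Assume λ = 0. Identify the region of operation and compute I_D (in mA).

Saturation; I_D = 1.40 mA

V_SG = V_S − V_G = 9.9 − 7.87 = 2.03 V; V_SD = V_S − V_D = 9.9 − 3.33 = 6.57 V.
k_p = μ_pC_ox · (W/L) = 1.14 mA/V².
V_ov = V_SG − |V_tp| = 2.03 − 0.461 = 1.57 V.
Since V_SD = 6.57 V ≥ V_ov = 1.57 V, the device is in saturation.
I_D = ½ k_p V_ov² = 0.5 × 1.14 × 1.57² = 1.4 mA.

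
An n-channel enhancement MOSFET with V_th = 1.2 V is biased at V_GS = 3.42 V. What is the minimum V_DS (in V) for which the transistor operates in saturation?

V_DS,sat = 2.22 V

The boundary between triode and saturation is V_DS = V_GS − V_th = V_ov.
V_ov = 3.42 − 1.2 = 2.22 V.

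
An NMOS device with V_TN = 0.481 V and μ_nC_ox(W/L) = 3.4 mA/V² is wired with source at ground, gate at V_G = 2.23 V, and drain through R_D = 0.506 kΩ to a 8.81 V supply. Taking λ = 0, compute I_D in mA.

I_D = 5.20 mA

V_GS = V_G = 2.23 V, so V_ov = 2.23 − 0.481 = 1.75 V.
Assume saturation: I_D = ½ k_n V_ov² = 0.5 × 3.4 × 1.75² = 5.2 mA, giving V_DS = V_DD − I_D R_D = 8.81 − 5.2 × 0.506 = 6.18 V.
V_DS = 6.18 V ≥ V_ov = 1.75 V, confirming saturation.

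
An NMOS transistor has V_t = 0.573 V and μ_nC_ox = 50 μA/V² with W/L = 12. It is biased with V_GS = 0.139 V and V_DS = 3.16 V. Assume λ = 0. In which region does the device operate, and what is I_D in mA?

Cutoff; I_D = 0 mA

V_GS = 0.139 V < V_t = 0.573 V, so the transistor is in cutoff.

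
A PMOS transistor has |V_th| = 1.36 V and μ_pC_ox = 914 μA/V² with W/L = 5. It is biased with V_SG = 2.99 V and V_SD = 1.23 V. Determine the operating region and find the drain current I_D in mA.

k_p = μ_pC_ox · (W/L) = 4.57 mA/V².
V_ov = V_SG − |V_th| = 2.99 − 1.36 = 1.63 V.
Since V_SD = 1.23 V < V_ov = 1.63 V, the device is in the triode region.
I_D = k_p [V_ov · V_SD − ½ V_SD²] = 4.57 × [1.63 × 1.23 − 0.5 × 1.23²] = 5.71 mA.

Triode; I_D = 5.71 mA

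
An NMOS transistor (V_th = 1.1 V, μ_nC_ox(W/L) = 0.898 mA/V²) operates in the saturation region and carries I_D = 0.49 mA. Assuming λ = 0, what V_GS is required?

In saturation I_D = ½ k_n (V_GS − V_th)², so V_GS − V_th = √(2 I_D / k_n) = √(2 × 0.49 / 0.898) = 1.04 V.
V_GS = 1.1 + 1.04 = 2.14 V.

V_GS = 2.14 V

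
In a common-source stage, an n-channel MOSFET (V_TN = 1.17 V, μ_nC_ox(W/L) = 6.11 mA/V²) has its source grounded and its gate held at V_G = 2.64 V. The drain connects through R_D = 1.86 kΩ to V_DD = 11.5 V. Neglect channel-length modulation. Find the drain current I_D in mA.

I_D = 5.69 mA

V_GS = V_G = 2.64 V, so V_ov = 2.64 − 1.17 = 1.47 V.
Assume saturation: I_D = ½ k_n V_ov² = 0.5 × 6.11 × 1.47² = 6.6 mA, giving V_DS = V_DD − I_D R_D = 11.5 − 6.6 × 1.86 = -0.779 V.
But -0.779 V < V_ov = 1.47 V, so the device is actually in triode.
In triode I_D = k_n[V_ov V_DS − ½ V_DS²] and I_D = (V_DD − V_DS)/R_D. Equating: 5.68 V_DS² − 17.71 V_DS + 11.5 = 0, giving V_DS = 0.923 V (the root below V_ov).
I_D = (11.5 − 0.923) / 1.86 = 5.69 mA.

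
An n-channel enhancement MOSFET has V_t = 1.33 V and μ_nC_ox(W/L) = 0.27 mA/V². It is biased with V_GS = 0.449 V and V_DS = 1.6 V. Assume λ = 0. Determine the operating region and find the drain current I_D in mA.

V_GS = 0.449 V < V_t = 1.33 V, so the transistor is in cutoff.

Cutoff; I_D = 0 mA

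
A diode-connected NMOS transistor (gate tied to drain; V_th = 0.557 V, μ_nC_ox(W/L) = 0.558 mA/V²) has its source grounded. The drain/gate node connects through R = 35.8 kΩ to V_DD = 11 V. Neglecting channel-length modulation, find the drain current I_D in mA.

With gate tied to drain, V_GS = V_DS ≥ V_GS − V_th, so the device is in saturation.
KCL at the drain: ½ k_n (V_GS − V_th)² = (V_DD − V_GS)/R.
Let x = V_GS − 0.557. Then 9.99 x² + x − 10.44 = 0, giving x = 0.974 V (positive root), so V_GS = 1.53 V.
I_D = (V_DD − V_GS)/R = (11 − 1.53) / 35.8 = 0.265 mA.

I_D = 0.265 mA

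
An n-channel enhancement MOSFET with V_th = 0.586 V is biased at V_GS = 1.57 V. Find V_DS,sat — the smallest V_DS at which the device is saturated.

V_DS,sat = 0.984 V

The boundary between triode and saturation is V_DS = V_GS − V_th = V_ov.
V_ov = 1.57 − 0.586 = 0.984 V.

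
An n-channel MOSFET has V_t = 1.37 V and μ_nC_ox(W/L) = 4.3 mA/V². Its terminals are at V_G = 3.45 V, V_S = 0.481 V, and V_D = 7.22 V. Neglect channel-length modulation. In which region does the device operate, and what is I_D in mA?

Saturation; I_D = 5.50 mA

V_GS = V_G − V_S = 3.45 − 0.481 = 2.97 V; V_DS = V_D − V_S = 7.22 − 0.481 = 6.74 V.
V_ov = V_GS − V_t = 2.97 − 1.37 = 1.6 V.
Since V_DS = 6.74 V ≥ V_ov = 1.6 V, the device is in saturation.
I_D = ½ k_n V_ov² = 0.5 × 4.3 × 1.6² = 5.5 mA.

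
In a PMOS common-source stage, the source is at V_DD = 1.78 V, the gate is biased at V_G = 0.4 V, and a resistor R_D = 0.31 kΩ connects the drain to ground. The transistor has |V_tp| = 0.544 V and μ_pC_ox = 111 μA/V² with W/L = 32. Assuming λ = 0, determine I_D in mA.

V_SG = V_DD − V_G = 1.78 − 0.4 = 1.38 V, so V_ov = 1.38 − 0.544 = 0.836 V.
k_p = μ_pC_ox · (W/L) = 3.552 mA/V².
Assume saturation: I_D = ½ k_p V_ov² = 0.5 × 3.552 × 0.836² = 1.24 mA, giving V_SD = V_DD − I_D R_D = 1.78 − 1.24 × 0.31 = 1.4 V.
V_SD = 1.4 V ≥ V_ov = 0.836 V, confirming saturation.

I_D = 1.24 mA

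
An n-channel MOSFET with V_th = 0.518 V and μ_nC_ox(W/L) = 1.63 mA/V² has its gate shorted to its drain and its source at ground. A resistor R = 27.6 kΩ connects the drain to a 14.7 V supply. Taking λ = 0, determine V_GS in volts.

With gate tied to drain, V_GS = V_DS ≥ V_GS − V_th, so the device is in saturation.
KCL at the drain: ½ k_n (V_GS − V_th)² = (V_DD − V_GS)/R.
Let x = V_GS − 0.518. Then 22.5 x² + x − 14.18 = 0, giving x = 0.772 V (positive root), so V_GS = 1.29 V.
I_D = (V_DD − V_GS)/R = (14.7 − 1.29) / 27.6 = 0.486 mA.

V_GS = 1.29 V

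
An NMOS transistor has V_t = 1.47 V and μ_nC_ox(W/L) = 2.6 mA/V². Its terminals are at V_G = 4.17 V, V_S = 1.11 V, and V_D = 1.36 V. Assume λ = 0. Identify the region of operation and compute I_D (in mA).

Triode; I_D = 0.952 mA

V_GS = V_G − V_S = 4.17 − 1.11 = 3.06 V; V_DS = V_D − V_S = 1.36 − 1.11 = 0.25 V.
V_ov = V_GS − V_t = 3.06 − 1.47 = 1.59 V.
Since V_DS = 0.25 V < V_ov = 1.59 V, the device is in the triode region.
I_D = k_n [V_ov · V_DS − ½ V_DS²] = 2.6 × [1.59 × 0.25 − 0.5 × 0.25²] = 0.952 mA.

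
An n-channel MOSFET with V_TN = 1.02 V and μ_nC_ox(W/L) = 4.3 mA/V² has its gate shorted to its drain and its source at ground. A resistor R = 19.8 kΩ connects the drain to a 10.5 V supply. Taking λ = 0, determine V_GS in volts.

With gate tied to drain, V_GS = V_DS ≥ V_GS − V_TN, so the device is in saturation.
KCL at the drain: ½ k_n (V_GS − V_TN)² = (V_DD − V_GS)/R.
Let x = V_GS − 1.02. Then 42.6 x² + x − 9.48 = 0, giving x = 0.46 V (positive root), so V_GS = 1.48 V.
I_D = (V_DD − V_GS)/R = (10.5 − 1.48) / 19.8 = 0.456 mA.

V_GS = 1.48 V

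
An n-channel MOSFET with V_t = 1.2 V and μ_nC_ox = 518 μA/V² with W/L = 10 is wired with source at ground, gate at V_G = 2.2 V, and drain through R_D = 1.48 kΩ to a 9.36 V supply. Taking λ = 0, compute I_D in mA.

V_GS = V_G = 2.2 V, so V_ov = 2.2 − 1.2 = 1 V.
k_n = μ_nC_ox · (W/L) = 5.18 mA/V².
Assume saturation: I_D = ½ k_n V_ov² = 0.5 × 5.18 × 1² = 2.59 mA, giving V_DS = V_DD − I_D R_D = 9.36 − 2.59 × 1.48 = 5.53 V.
V_DS = 5.53 V ≥ V_ov = 1 V, confirming saturation.

I_D = 2.59 mA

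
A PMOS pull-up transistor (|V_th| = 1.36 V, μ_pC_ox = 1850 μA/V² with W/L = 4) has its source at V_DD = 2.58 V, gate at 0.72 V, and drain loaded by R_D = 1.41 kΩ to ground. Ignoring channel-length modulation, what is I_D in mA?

V_SG = V_DD − V_G = 2.58 − 0.72 = 1.86 V, so V_ov = 1.86 − 1.36 = 0.5 V.
k_p = μ_pC_ox · (W/L) = 7.4 mA/V².
Assume saturation: I_D = ½ k_p V_ov² = 0.5 × 7.4 × 0.5² = 0.925 mA, giving V_SD = V_DD − I_D R_D = 2.58 − 0.925 × 1.41 = 1.28 V.
V_SD = 1.28 V ≥ V_ov = 0.5 V, confirming saturation.

I_D = 0.925 mA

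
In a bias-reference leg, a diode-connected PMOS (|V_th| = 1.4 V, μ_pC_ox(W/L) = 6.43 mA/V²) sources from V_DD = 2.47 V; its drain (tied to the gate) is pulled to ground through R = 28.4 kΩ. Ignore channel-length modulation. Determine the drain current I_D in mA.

With gate tied to drain, V_SG = V_SD ≥ V_SG − |V_th|, so the device is in saturation.
KCL at the drain: ½ k_p (V_SG − |V_th|)² = (V_DD − V_SG)/R.
Let x = V_SG − 1.4. Then 91.3 x² + x − 1.07 = 0, giving x = 0.103 V (positive root), so V_SG = 1.5 V.
I_D = (V_DD − V_SG)/R = (2.47 − 1.5) / 28.4 = 0.0341 mA.

I_D = 0.0341 mA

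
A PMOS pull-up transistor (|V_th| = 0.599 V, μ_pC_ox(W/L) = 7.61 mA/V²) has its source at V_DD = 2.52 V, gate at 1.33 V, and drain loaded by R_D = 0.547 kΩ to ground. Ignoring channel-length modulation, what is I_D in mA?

I_D = 1.33 mA

V_SG = V_DD − V_G = 2.52 − 1.33 = 1.19 V, so V_ov = 1.19 − 0.599 = 0.591 V.
Assume saturation: I_D = ½ k_p V_ov² = 0.5 × 7.61 × 0.591² = 1.33 mA, giving V_SD = V_DD − I_D R_D = 2.52 − 1.33 × 0.547 = 1.79 V.
V_SD = 1.79 V ≥ V_ov = 0.591 V, confirming saturation.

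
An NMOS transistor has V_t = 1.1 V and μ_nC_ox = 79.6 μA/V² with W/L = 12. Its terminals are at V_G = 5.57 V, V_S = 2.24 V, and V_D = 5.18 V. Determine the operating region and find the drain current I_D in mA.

V_GS = V_G − V_S = 5.57 − 2.24 = 3.33 V; V_DS = V_D − V_S = 5.18 − 2.24 = 2.94 V.
k_n = μ_nC_ox · (W/L) = 0.9552 mA/V².
V_ov = V_GS − V_t = 3.33 − 1.1 = 2.23 V.
Since V_DS = 2.94 V ≥ V_ov = 2.23 V, the device is in saturation.
I_D = ½ k_n V_ov² = 0.5 × 0.9552 × 2.23² = 2.38 mA.

Saturation; I_D = 2.38 mA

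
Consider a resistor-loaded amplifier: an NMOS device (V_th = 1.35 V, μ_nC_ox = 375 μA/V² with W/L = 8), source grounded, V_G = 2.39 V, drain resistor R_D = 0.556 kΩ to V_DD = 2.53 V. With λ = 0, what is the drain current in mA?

V_GS = V_G = 2.39 V, so V_ov = 2.39 − 1.35 = 1.04 V.
k_n = μ_nC_ox · (W/L) = 3 mA/V².
Assume saturation: I_D = ½ k_n V_ov² = 0.5 × 3 × 1.04² = 1.62 mA, giving V_DS = V_DD − I_D R_D = 2.53 − 1.62 × 0.556 = 1.63 V.
V_DS = 1.63 V ≥ V_ov = 1.04 V, confirming saturation.

I_D = 1.62 mA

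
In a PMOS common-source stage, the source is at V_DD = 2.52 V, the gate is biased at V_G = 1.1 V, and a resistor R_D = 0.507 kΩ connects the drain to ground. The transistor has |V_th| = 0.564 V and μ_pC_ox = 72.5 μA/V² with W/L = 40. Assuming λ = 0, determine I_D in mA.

I_D = 1.06 mA

V_SG = V_DD − V_G = 2.52 − 1.1 = 1.42 V, so V_ov = 1.42 − 0.564 = 0.856 V.
k_p = μ_pC_ox · (W/L) = 2.9 mA/V².
Assume saturation: I_D = ½ k_p V_ov² = 0.5 × 2.9 × 0.856² = 1.06 mA, giving V_SD = V_DD − I_D R_D = 2.52 − 1.06 × 0.507 = 1.98 V.
V_SD = 1.98 V ≥ V_ov = 0.856 V, confirming saturation.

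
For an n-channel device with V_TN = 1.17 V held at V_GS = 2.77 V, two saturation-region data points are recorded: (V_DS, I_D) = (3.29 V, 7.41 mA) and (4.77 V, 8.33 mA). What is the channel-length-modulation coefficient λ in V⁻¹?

With V_GS fixed, I_D ∝ (1 + λ V_DS) in saturation, so I_D2/I_D1 = (1 + λ V_DS2)/(1 + λ V_DS1).
8.33/7.41 = 1.124 = (1 + 4.77 λ)/(1 + 3.29 λ).
Solving: λ (I_D1 V_DS2 − I_D2 V_DS1) = I_D2 − I_D1, so λ = (8.33 − 7.41) / (7.41 × 4.77 − 8.33 × 3.29) = 0.92 / 7.94 = 0.116 V⁻¹.

λ = 0.116 V⁻¹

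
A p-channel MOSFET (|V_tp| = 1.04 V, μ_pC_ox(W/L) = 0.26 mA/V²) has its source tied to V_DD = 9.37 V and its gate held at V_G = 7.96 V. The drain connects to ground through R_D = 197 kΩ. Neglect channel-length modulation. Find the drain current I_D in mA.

I_D = 0.0178 mA

V_SG = V_DD − V_G = 9.37 − 7.96 = 1.41 V, so V_ov = 1.41 − 1.04 = 0.37 V.
Assume saturation: I_D = ½ k_p V_ov² = 0.5 × 0.26 × 0.37² = 0.0178 mA, giving V_SD = V_DD − I_D R_D = 9.37 − 0.0178 × 197 = 5.86 V.
V_SD = 5.86 V ≥ V_ov = 0.37 V, confirming saturation.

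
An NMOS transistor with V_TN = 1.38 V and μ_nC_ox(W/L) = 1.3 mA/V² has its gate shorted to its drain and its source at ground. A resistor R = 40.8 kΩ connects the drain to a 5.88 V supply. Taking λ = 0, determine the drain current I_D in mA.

With gate tied to drain, V_GS = V_DS ≥ V_GS − V_TN, so the device is in saturation.
KCL at the drain: ½ k_n (V_GS − V_TN)² = (V_DD − V_GS)/R.
Let x = V_GS − 1.38. Then 26.5 x² + x − 4.5 = 0, giving x = 0.394 V (positive root), so V_GS = 1.77 V.
I_D = (V_DD − V_GS)/R = (5.88 − 1.77) / 40.8 = 0.101 mA.

I_D = 0.101 mA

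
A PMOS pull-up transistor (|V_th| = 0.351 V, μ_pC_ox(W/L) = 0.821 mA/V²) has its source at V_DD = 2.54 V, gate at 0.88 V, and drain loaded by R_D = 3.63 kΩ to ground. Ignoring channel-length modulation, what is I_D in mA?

I_D = 0.522 mA

V_SG = V_DD − V_G = 2.54 − 0.88 = 1.66 V, so V_ov = 1.66 − 0.351 = 1.31 V.
Assume saturation: I_D = ½ k_p V_ov² = 0.5 × 0.821 × 1.31² = 0.703 mA, giving V_SD = V_DD − I_D R_D = 2.54 − 0.703 × 3.63 = -0.0133 V.
But -0.0133 V < V_ov = 1.31 V, so the device is actually in triode.
In triode I_D = k_p[V_ov V_SD − ½ V_SD²] and I_D = (V_DD − V_SD)/R_D. Equating: 1.49 V_SD² − 4.901 V_SD + 2.54 = 0, giving V_SD = 0.645 V (the root below V_ov).
I_D = (2.54 − 0.645) / 3.63 = 0.522 mA.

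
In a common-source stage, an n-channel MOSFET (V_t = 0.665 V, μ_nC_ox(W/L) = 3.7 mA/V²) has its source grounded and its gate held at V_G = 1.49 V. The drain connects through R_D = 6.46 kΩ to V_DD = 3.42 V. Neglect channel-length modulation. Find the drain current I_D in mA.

V_GS = V_G = 1.49 V, so V_ov = 1.49 − 0.665 = 0.825 V.
Assume saturation: I_D = ½ k_n V_ov² = 0.5 × 3.7 × 0.825² = 1.26 mA, giving V_DS = V_DD − I_D R_D = 3.42 − 1.26 × 6.46 = -4.71 V.
But -4.71 V < V_ov = 0.825 V, so the device is actually in triode.
In triode I_D = k_n[V_ov V_DS − ½ V_DS²] and I_D = (V_DD − V_DS)/R_D. Equating: 12 V_DS² − 20.72 V_DS + 3.42 = 0, giving V_DS = 0.185 V (the root below V_ov).
I_D = (3.42 − 0.185) / 6.46 = 0.501 mA.

I_D = 0.501 mA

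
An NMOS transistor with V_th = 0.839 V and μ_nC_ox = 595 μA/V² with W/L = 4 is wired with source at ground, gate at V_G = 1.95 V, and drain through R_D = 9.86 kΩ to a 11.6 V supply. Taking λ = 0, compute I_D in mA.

I_D = 1.12 mA

V_GS = V_G = 1.95 V, so V_ov = 1.95 − 0.839 = 1.11 V.
k_n = μ_nC_ox · (W/L) = 2.38 mA/V².
Assume saturation: I_D = ½ k_n V_ov² = 0.5 × 2.38 × 1.11² = 1.47 mA, giving V_DS = V_DD − I_D R_D = 11.6 − 1.47 × 9.86 = -2.88 V.
But -2.88 V < V_ov = 1.11 V, so the device is actually in triode.
In triode I_D = k_n[V_ov V_DS − ½ V_DS²] and I_D = (V_DD − V_DS)/R_D. Equating: 11.7 V_DS² − 27.07 V_DS + 11.6 = 0, giving V_DS = 0.569 V (the root below V_ov).
I_D = (11.6 − 0.569) / 9.86 = 1.12 mA.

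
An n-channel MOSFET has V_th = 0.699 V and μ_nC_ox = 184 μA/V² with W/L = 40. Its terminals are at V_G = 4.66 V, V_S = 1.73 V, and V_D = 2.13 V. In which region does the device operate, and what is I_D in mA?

V_GS = V_G − V_S = 4.66 − 1.73 = 2.93 V; V_DS = V_D − V_S = 2.13 − 1.73 = 0.4 V.
k_n = μ_nC_ox · (W/L) = 7.36 mA/V².
V_ov = V_GS − V_th = 2.93 − 0.699 = 2.23 V.
Since V_DS = 0.4 V < V_ov = 2.23 V, the device is in the triode region.
I_D = k_n [V_ov · V_DS − ½ V_DS²] = 7.36 × [2.23 × 0.4 − 0.5 × 0.4²] = 5.98 mA.

Triode; I_D = 5.98 mA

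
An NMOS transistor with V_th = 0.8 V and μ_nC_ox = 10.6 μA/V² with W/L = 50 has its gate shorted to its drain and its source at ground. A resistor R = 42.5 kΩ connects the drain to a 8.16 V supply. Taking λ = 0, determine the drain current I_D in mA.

I_D = 0.155 mA

With gate tied to drain, V_GS = V_DS ≥ V_GS − V_th, so the device is in saturation.
k_n = μ_nC_ox · (W/L) = 0.53 mA/V².
KCL at the drain: ½ k_n (V_GS − V_th)² = (V_DD − V_GS)/R.
Let x = V_GS − 0.8. Then 11.3 x² + x − 7.36 = 0, giving x = 0.765 V (positive root), so V_GS = 1.57 V.
I_D = (V_DD − V_GS)/R = (8.16 − 1.57) / 42.5 = 0.155 mA.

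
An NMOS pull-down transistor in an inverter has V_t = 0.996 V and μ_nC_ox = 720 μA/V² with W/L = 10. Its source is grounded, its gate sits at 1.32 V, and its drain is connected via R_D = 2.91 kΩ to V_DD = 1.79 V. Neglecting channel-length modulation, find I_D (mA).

V_GS = V_G = 1.32 V, so V_ov = 1.32 − 0.996 = 0.324 V.
k_n = μ_nC_ox · (W/L) = 7.2 mA/V².
Assume saturation: I_D = ½ k_n V_ov² = 0.5 × 7.2 × 0.324² = 0.378 mA, giving V_DS = V_DD − I_D R_D = 1.79 − 0.378 × 2.91 = 0.69 V.
V_DS = 0.69 V ≥ V_ov = 0.324 V, confirming saturation.

I_D = 0.378 mA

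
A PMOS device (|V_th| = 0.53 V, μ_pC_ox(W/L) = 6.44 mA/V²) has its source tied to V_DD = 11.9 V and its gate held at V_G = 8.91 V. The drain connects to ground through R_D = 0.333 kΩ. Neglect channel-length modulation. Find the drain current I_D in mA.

I_D = 19.5 mA

V_SG = V_DD − V_G = 11.9 − 8.91 = 2.99 V, so V_ov = 2.99 − 0.53 = 2.46 V.
Assume saturation: I_D = ½ k_p V_ov² = 0.5 × 6.44 × 2.46² = 19.5 mA, giving V_SD = V_DD − I_D R_D = 11.9 − 19.5 × 0.333 = 5.41 V.
V_SD = 5.41 V ≥ V_ov = 2.46 V, confirming saturation.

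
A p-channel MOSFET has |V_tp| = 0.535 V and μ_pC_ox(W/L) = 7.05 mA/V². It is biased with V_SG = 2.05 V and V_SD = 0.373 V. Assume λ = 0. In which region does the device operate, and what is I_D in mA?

Triode; I_D = 3.49 mA

V_ov = V_SG − |V_tp| = 2.05 − 0.535 = 1.51 V.
Since V_SD = 0.373 V < V_ov = 1.51 V, the device is in the triode region.
I_D = k_p [V_ov · V_SD − ½ V_SD²] = 7.05 × [1.51 × 0.373 − 0.5 × 0.373²] = 3.49 mA.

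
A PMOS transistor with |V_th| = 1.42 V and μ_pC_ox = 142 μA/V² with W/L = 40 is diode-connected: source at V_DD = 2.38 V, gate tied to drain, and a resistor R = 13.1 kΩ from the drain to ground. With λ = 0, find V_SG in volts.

V_SG = 1.57 V

With gate tied to drain, V_SG = V_SD ≥ V_SG − |V_th|, so the device is in saturation.
k_p = μ_pC_ox · (W/L) = 5.68 mA/V².
KCL at the drain: ½ k_p (V_SG − |V_th|)² = (V_DD − V_SG)/R.
Let x = V_SG − 1.42. Then 37.2 x² + x − 0.96 = 0, giving x = 0.148 V (positive root), so V_SG = 1.57 V.
I_D = (V_DD − V_SG)/R = (2.38 − 1.57) / 13.1 = 0.062 mA.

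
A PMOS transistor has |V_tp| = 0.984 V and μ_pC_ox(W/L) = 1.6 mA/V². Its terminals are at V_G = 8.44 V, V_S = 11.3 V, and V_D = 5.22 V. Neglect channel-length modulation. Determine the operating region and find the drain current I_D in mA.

V_SG = V_S − V_G = 11.3 − 8.44 = 2.86 V; V_SD = V_S − V_D = 11.3 − 5.22 = 6.08 V.
V_ov = V_SG − |V_tp| = 2.86 − 0.984 = 1.88 V.
Since V_SD = 6.08 V ≥ V_ov = 1.88 V, the device is in saturation.
I_D = ½ k_p V_ov² = 0.5 × 1.6 × 1.88² = 2.82 mA.

Saturation; I_D = 2.82 mA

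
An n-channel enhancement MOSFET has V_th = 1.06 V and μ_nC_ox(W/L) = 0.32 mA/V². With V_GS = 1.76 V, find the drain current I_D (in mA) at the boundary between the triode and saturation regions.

At the boundary V_DS = V_ov = V_GS − V_th = 1.76 − 1.06 = 0.7 V.
I_D = ½ k_n V_ov² = 0.5 × 0.32 × 0.7² = 0.0784 mA.

I_D = 0.0784 mA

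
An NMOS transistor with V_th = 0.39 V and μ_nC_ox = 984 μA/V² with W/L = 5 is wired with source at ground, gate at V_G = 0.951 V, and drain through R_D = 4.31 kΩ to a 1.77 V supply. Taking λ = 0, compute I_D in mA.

I_D = 0.374 mA

V_GS = V_G = 0.951 V, so V_ov = 0.951 − 0.39 = 0.561 V.
k_n = μ_nC_ox · (W/L) = 4.92 mA/V².
Assume saturation: I_D = ½ k_n V_ov² = 0.5 × 4.92 × 0.561² = 0.774 mA, giving V_DS = V_DD − I_D R_D = 1.77 − 0.774 × 4.31 = -1.57 V.
But -1.57 V < V_ov = 0.561 V, so the device is actually in triode.
In triode I_D = k_n[V_ov V_DS − ½ V_DS²] and I_D = (V_DD − V_DS)/R_D. Equating: 10.6 V_DS² − 12.9 V_DS + 1.77 = 0, giving V_DS = 0.158 V (the root below V_ov).
I_D = (1.77 − 0.158) / 4.31 = 0.374 mA.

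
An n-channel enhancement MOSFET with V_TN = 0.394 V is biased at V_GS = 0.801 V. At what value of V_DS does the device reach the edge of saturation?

V_DS,sat = 0.407 V

The boundary between triode and saturation is V_DS = V_GS − V_TN = V_ov.
V_ov = 0.801 − 0.394 = 0.407 V.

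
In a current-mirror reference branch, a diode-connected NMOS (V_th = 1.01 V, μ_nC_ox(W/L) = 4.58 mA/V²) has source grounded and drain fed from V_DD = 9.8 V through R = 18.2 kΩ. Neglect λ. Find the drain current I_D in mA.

I_D = 0.458 mA

With gate tied to drain, V_GS = V_DS ≥ V_GS − V_th, so the device is in saturation.
KCL at the drain: ½ k_n (V_GS − V_th)² = (V_DD − V_GS)/R.
Let x = V_GS − 1.01. Then 41.7 x² + x − 8.79 = 0, giving x = 0.447 V (positive root), so V_GS = 1.46 V.
I_D = (V_DD − V_GS)/R = (9.8 − 1.46) / 18.2 = 0.458 mA.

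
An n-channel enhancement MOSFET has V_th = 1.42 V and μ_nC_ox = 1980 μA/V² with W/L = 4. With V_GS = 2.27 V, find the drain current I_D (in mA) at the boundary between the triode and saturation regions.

I_D = 2.86 mA

At the boundary V_DS = V_ov = V_GS − V_th = 2.27 − 1.42 = 0.85 V.
k_n = μ_nC_ox · (W/L) = 7.92 mA/V².
I_D = ½ k_n V_ov² = 0.5 × 7.92 × 0.85² = 2.86 mA.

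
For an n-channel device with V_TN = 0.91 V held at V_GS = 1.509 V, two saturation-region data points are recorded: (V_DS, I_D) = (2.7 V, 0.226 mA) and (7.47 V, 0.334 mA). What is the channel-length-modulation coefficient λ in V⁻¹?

λ = 0.137 V⁻¹

With V_GS fixed, I_D ∝ (1 + λ V_DS) in saturation, so I_D2/I_D1 = (1 + λ V_DS2)/(1 + λ V_DS1).
0.334/0.226 = 1.478 = (1 + 7.47 λ)/(1 + 2.7 λ).
Solving: λ (I_D1 V_DS2 − I_D2 V_DS1) = I_D2 − I_D1, so λ = (0.334 − 0.226) / (0.226 × 7.47 − 0.334 × 2.7) = 0.108 / 0.786 = 0.137 V⁻¹.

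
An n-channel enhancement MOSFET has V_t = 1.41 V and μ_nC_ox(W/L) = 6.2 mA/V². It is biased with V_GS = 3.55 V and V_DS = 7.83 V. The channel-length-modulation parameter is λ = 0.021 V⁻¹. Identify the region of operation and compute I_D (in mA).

V_ov = V_GS − V_t = 3.55 − 1.41 = 2.14 V.
Since V_DS = 7.83 V ≥ V_ov = 2.14 V, the device is in saturation.
I_D = ½ k_n V_ov² (1 + λ V_DS) = 0.5 × 6.2 × 2.14² × (1 + 0.021 × 7.83) = 16.5 mA.

Saturation; I_D = 16.5 mA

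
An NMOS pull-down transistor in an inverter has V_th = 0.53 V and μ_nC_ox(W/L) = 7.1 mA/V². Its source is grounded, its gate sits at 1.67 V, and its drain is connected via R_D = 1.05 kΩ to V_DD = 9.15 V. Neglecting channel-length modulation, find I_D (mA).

I_D = 4.61 mA

V_GS = V_G = 1.67 V, so V_ov = 1.67 − 0.53 = 1.14 V.
Assume saturation: I_D = ½ k_n V_ov² = 0.5 × 7.1 × 1.14² = 4.61 mA, giving V_DS = V_DD − I_D R_D = 9.15 − 4.61 × 1.05 = 4.31 V.
V_DS = 4.31 V ≥ V_ov = 1.14 V, confirming saturation.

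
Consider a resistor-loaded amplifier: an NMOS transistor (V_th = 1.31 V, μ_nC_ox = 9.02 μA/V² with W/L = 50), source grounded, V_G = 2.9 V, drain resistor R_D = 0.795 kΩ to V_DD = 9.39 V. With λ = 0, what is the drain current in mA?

I_D = 0.570 mA

V_GS = V_G = 2.9 V, so V_ov = 2.9 − 1.31 = 1.59 V.
k_n = μ_nC_ox · (W/L) = 0.451 mA/V².
Assume saturation: I_D = ½ k_n V_ov² = 0.5 × 0.451 × 1.59² = 0.57 mA, giving V_DS = V_DD − I_D R_D = 9.39 − 0.57 × 0.795 = 8.94 V.
V_DS = 8.94 V ≥ V_ov = 1.59 V, confirming saturation.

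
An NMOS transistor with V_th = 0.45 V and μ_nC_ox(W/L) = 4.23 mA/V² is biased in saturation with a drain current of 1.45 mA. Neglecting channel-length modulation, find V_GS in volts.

In saturation I_D = ½ k_n (V_GS − V_th)², so V_GS − V_th = √(2 I_D / k_n) = √(2 × 1.45 / 4.23) = 0.828 V.
V_GS = 0.45 + 0.828 = 1.28 V.

V_GS = 1.28 V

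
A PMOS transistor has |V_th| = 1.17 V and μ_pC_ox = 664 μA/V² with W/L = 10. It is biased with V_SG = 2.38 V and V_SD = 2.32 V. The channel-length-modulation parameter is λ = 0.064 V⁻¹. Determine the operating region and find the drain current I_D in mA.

Saturation; I_D = 5.58 mA

k_p = μ_pC_ox · (W/L) = 6.64 mA/V².
V_ov = V_SG − |V_th| = 2.38 − 1.17 = 1.21 V.
Since V_SD = 2.32 V ≥ V_ov = 1.21 V, the device is in saturation.
I_D = ½ k_p V_ov² (1 + λ V_SD) = 0.5 × 6.64 × 1.21² × (1 + 0.064 × 2.32) = 5.58 mA.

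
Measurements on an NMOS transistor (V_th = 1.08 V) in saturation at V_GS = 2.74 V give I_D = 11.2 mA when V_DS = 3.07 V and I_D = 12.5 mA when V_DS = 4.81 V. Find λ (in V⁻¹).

λ = 0.0839 V⁻¹

With V_GS fixed, I_D ∝ (1 + λ V_DS) in saturation, so I_D2/I_D1 = (1 + λ V_DS2)/(1 + λ V_DS1).
12.5/11.2 = 1.116 = (1 + 4.81 λ)/(1 + 3.07 λ).
Solving: λ (I_D1 V_DS2 − I_D2 V_DS1) = I_D2 − I_D1, so λ = (12.5 − 11.2) / (11.2 × 4.81 − 12.5 × 3.07) = 1.3 / 15.5 = 0.0839 V⁻¹.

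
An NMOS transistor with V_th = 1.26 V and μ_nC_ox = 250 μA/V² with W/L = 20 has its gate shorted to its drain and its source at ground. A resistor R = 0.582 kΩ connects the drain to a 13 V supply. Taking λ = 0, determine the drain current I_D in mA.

I_D = 15.8 mA

With gate tied to drain, V_GS = V_DS ≥ V_GS − V_th, so the device is in saturation.
k_n = μ_nC_ox · (W/L) = 5 mA/V².
KCL at the drain: ½ k_n (V_GS − V_th)² = (V_DD − V_GS)/R.
Let x = V_GS − 1.26. Then 1.45 x² + x − 11.74 = 0, giving x = 2.52 V (positive root), so V_GS = 3.78 V.
I_D = (V_DD − V_GS)/R = (13 − 3.78) / 0.582 = 15.8 mA.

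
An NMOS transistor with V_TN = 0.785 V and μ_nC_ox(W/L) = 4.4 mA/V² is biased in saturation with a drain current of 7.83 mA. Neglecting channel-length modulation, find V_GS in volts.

V_GS = 2.67 V

In saturation I_D = ½ k_n (V_GS − V_TN)², so V_GS − V_TN = √(2 I_D / k_n) = √(2 × 7.83 / 4.4) = 1.89 V.
V_GS = 0.785 + 1.89 = 2.67 V.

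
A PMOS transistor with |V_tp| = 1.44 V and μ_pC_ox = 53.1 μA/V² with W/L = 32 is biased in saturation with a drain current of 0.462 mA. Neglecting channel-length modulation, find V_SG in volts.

V_SG = 2.18 V

k_p = μ_pC_ox · (W/L) = 1.699 mA/V².
In saturation I_D = ½ k_p (V_SG − |V_tp|)², so V_SG − |V_tp| = √(2 I_D / k_p) = √(2 × 0.462 / 1.699) = 0.737 V.
V_SG = 1.44 + 0.737 = 2.18 V.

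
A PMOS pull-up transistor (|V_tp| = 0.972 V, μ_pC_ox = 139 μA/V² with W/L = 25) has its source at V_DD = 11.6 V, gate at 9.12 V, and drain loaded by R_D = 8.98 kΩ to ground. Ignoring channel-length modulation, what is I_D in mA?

I_D = 1.26 mA

V_SG = V_DD − V_G = 11.6 − 9.12 = 2.48 V, so V_ov = 2.48 − 0.972 = 1.51 V.
k_p = μ_pC_ox · (W/L) = 3.475 mA/V².
Assume saturation: I_D = ½ k_p V_ov² = 0.5 × 3.475 × 1.51² = 3.95 mA, giving V_SD = V_DD − I_D R_D = 11.6 − 3.95 × 8.98 = -23.9 V.
But -23.9 V < V_ov = 1.51 V, so the device is actually in triode.
In triode I_D = k_p[V_ov V_SD − ½ V_SD²] and I_D = (V_DD − V_SD)/R_D. Equating: 15.6 V_SD² − 48.06 V_SD + 11.6 = 0, giving V_SD = 0.264 V (the root below V_ov).
I_D = (11.6 − 0.264) / 8.98 = 1.26 mA.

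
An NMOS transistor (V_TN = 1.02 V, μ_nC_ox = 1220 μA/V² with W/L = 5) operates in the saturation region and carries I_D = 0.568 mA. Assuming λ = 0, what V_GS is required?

V_GS = 1.45 V

k_n = μ_nC_ox · (W/L) = 6.1 mA/V².
In saturation I_D = ½ k_n (V_GS − V_TN)², so V_GS − V_TN = √(2 I_D / k_n) = √(2 × 0.568 / 6.1) = 0.432 V.
V_GS = 1.02 + 0.432 = 1.45 V.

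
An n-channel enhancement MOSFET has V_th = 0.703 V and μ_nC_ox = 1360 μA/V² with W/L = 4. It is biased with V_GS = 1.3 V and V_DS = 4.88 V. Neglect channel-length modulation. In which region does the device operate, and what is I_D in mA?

k_n = μ_nC_ox · (W/L) = 5.44 mA/V².
V_ov = V_GS − V_th = 1.3 − 0.703 = 0.597 V.
Since V_DS = 4.88 V ≥ V_ov = 0.597 V, the device is in saturation.
I_D = ½ k_n V_ov² = 0.5 × 5.44 × 0.597² = 0.969 mA.

Saturation; I_D = 0.969 mA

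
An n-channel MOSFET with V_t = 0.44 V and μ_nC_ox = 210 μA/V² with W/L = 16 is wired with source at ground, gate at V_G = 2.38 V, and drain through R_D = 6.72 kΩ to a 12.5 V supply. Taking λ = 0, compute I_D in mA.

I_D = 1.82 mA

V_GS = V_G = 2.38 V, so V_ov = 2.38 − 0.44 = 1.94 V.
k_n = μ_nC_ox · (W/L) = 3.36 mA/V².
Assume saturation: I_D = ½ k_n V_ov² = 0.5 × 3.36 × 1.94² = 6.32 mA, giving V_DS = V_DD − I_D R_D = 12.5 − 6.32 × 6.72 = -30 V.
But -30 V < V_ov = 1.94 V, so the device is actually in triode.
In triode I_D = k_n[V_ov V_DS − ½ V_DS²] and I_D = (V_DD − V_DS)/R_D. Equating: 11.3 V_DS² − 44.8 V_DS + 12.5 = 0, giving V_DS = 0.302 V (the root below V_ov).
I_D = (12.5 − 0.302) / 6.72 = 1.82 mA.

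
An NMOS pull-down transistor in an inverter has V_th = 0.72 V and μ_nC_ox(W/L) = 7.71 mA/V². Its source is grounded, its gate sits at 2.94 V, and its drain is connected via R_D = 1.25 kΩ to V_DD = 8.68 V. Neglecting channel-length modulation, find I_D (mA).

V_GS = V_G = 2.94 V, so V_ov = 2.94 − 0.72 = 2.22 V.
Assume saturation: I_D = ½ k_n V_ov² = 0.5 × 7.71 × 2.22² = 19 mA, giving V_DS = V_DD − I_D R_D = 8.68 − 19 × 1.25 = -15.1 V.
But -15.1 V < V_ov = 2.22 V, so the device is actually in triode.
In triode I_D = k_n[V_ov V_DS − ½ V_DS²] and I_D = (V_DD − V_DS)/R_D. Equating: 4.82 V_DS² − 22.4 V_DS + 8.68 = 0, giving V_DS = 0.427 V (the root below V_ov).
I_D = (8.68 − 0.427) / 1.25 = 6.6 mA.

I_D = 6.60 mA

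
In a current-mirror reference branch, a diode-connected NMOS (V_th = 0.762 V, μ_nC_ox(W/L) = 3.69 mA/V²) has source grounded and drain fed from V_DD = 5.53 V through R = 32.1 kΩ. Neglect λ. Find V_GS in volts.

With gate tied to drain, V_GS = V_DS ≥ V_GS − V_th, so the device is in saturation.
KCL at the drain: ½ k_n (V_GS − V_th)² = (V_DD − V_GS)/R.
Let x = V_GS − 0.762. Then 59.2 x² + x − 4.768 = 0, giving x = 0.275 V (positive root), so V_GS = 1.04 V.
I_D = (V_DD − V_GS)/R = (5.53 − 1.04) / 32.1 = 0.14 mA.

V_GS = 1.04 V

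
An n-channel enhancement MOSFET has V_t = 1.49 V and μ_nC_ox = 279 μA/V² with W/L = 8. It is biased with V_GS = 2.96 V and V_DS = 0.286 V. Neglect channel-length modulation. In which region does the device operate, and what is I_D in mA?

k_n = μ_nC_ox · (W/L) = 2.232 mA/V².
V_ov = V_GS − V_t = 2.96 − 1.49 = 1.47 V.
Since V_DS = 0.286 V < V_ov = 1.47 V, the device is in the triode region.
I_D = k_n [V_ov · V_DS − ½ V_DS²] = 2.232 × [1.47 × 0.286 − 0.5 × 0.286²] = 0.847 mA.

Triode; I_D = 0.847 mA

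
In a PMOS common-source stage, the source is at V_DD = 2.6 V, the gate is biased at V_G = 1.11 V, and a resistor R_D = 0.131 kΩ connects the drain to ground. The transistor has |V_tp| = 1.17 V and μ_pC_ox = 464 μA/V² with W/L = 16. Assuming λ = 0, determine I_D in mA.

I_D = 0.380 mA

V_SG = V_DD − V_G = 2.6 − 1.11 = 1.49 V, so V_ov = 1.49 − 1.17 = 0.32 V.
k_p = μ_pC_ox · (W/L) = 7.424 mA/V².
Assume saturation: I_D = ½ k_p V_ov² = 0.5 × 7.424 × 0.32² = 0.38 mA, giving V_SD = V_DD − I_D R_D = 2.6 − 0.38 × 0.131 = 2.55 V.
V_SD = 2.55 V ≥ V_ov = 0.32 V, confirming saturation.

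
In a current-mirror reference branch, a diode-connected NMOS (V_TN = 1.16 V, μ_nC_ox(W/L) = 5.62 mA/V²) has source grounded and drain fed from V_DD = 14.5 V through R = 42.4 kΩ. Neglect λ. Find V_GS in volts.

V_GS = 1.49 V

With gate tied to drain, V_GS = V_DS ≥ V_GS − V_TN, so the device is in saturation.
KCL at the drain: ½ k_n (V_GS − V_TN)² = (V_DD − V_GS)/R.
Let x = V_GS − 1.16. Then 119 x² + x − 13.34 = 0, giving x = 0.33 V (positive root), so V_GS = 1.49 V.
I_D = (V_DD − V_GS)/R = (14.5 − 1.49) / 42.4 = 0.307 mA.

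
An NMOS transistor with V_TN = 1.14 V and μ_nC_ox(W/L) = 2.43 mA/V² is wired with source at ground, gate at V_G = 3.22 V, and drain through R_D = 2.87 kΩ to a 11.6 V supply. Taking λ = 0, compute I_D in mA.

V_GS = V_G = 3.22 V, so V_ov = 3.22 − 1.14 = 2.08 V.
Assume saturation: I_D = ½ k_n V_ov² = 0.5 × 2.43 × 2.08² = 5.26 mA, giving V_DS = V_DD − I_D R_D = 11.6 − 5.26 × 2.87 = -3.49 V.
But -3.49 V < V_ov = 2.08 V, so the device is actually in triode.
In triode I_D = k_n[V_ov V_DS − ½ V_DS²] and I_D = (V_DD − V_DS)/R_D. Equating: 3.49 V_DS² − 15.51 V_DS + 11.6 = 0, giving V_DS = 0.952 V (the root below V_ov).
I_D = (11.6 − 0.952) / 2.87 = 3.71 mA.

I_D = 3.71 mA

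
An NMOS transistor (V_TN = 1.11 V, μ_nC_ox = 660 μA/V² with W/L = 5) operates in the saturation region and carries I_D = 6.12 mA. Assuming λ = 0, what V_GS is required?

V_GS = 3.04 V

k_n = μ_nC_ox · (W/L) = 3.3 mA/V².
In saturation I_D = ½ k_n (V_GS − V_TN)², so V_GS − V_TN = √(2 I_D / k_n) = √(2 × 6.12 / 3.3) = 1.93 V.
V_GS = 1.11 + 1.93 = 3.04 V.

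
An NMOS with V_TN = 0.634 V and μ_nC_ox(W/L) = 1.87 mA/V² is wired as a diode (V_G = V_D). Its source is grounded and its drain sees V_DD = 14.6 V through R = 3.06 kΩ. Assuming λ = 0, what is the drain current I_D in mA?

I_D = 3.90 mA

With gate tied to drain, V_GS = V_DS ≥ V_GS − V_TN, so the device is in saturation.
KCL at the drain: ½ k_n (V_GS − V_TN)² = (V_DD − V_GS)/R.
Let x = V_GS − 0.634. Then 2.86 x² + x − 13.97 = 0, giving x = 2.04 V (positive root), so V_GS = 2.68 V.
I_D = (V_DD − V_GS)/R = (14.6 − 2.68) / 3.06 = 3.9 mA.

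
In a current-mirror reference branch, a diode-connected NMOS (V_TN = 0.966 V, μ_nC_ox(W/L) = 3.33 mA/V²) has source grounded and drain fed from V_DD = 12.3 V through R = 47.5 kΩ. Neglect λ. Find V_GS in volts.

V_GS = 1.34 V

With gate tied to drain, V_GS = V_DS ≥ V_GS − V_TN, so the device is in saturation.
KCL at the drain: ½ k_n (V_GS − V_TN)² = (V_DD − V_GS)/R.
Let x = V_GS − 0.966. Then 79.1 x² + x − 11.33 = 0, giving x = 0.372 V (positive root), so V_GS = 1.34 V.
I_D = (V_DD − V_GS)/R = (12.3 − 1.34) / 47.5 = 0.231 mA.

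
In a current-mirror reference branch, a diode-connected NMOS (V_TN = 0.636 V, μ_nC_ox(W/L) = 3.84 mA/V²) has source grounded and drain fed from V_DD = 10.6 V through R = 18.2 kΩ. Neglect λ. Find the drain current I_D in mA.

With gate tied to drain, V_GS = V_DS ≥ V_GS − V_TN, so the device is in saturation.
KCL at the drain: ½ k_n (V_GS − V_TN)² = (V_DD − V_GS)/R.
Let x = V_GS − 0.636. Then 34.9 x² + x − 9.964 = 0, giving x = 0.52 V (positive root), so V_GS = 1.16 V.
I_D = (V_DD − V_GS)/R = (10.6 − 1.16) / 18.2 = 0.519 mA.

I_D = 0.519 mA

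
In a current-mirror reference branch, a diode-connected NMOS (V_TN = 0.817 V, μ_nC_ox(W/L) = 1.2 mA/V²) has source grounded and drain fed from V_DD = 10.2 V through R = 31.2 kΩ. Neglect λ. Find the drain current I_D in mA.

I_D = 0.279 mA

With gate tied to drain, V_GS = V_DS ≥ V_GS − V_TN, so the device is in saturation.
KCL at the drain: ½ k_n (V_GS − V_TN)² = (V_DD − V_GS)/R.
Let x = V_GS − 0.817. Then 18.7 x² + x − 9.383 = 0, giving x = 0.682 V (positive root), so V_GS = 1.5 V.
I_D = (V_DD − V_GS)/R = (10.2 − 1.5) / 31.2 = 0.279 mA.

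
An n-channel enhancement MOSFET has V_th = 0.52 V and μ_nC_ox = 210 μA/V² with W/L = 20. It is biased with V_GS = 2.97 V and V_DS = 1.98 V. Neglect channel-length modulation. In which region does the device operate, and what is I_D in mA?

k_n = μ_nC_ox · (W/L) = 4.2 mA/V².
V_ov = V_GS − V_th = 2.97 − 0.52 = 2.45 V.
Since V_DS = 1.98 V < V_ov = 2.45 V, the device is in the triode region.
I_D = k_n [V_ov · V_DS − ½ V_DS²] = 4.2 × [2.45 × 1.98 − 0.5 × 1.98²] = 12.1 mA.

Triode; I_D = 12.1 mA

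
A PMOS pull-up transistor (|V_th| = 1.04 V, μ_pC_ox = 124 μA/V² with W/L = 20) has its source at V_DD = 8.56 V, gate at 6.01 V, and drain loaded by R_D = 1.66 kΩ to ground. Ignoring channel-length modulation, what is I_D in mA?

I_D = 2.83 mA

V_SG = V_DD − V_G = 8.56 − 6.01 = 2.55 V, so V_ov = 2.55 − 1.04 = 1.51 V.
k_p = μ_pC_ox · (W/L) = 2.48 mA/V².
Assume saturation: I_D = ½ k_p V_ov² = 0.5 × 2.48 × 1.51² = 2.83 mA, giving V_SD = V_DD − I_D R_D = 8.56 − 2.83 × 1.66 = 3.87 V.
V_SD = 3.87 V ≥ V_ov = 1.51 V, confirming saturation.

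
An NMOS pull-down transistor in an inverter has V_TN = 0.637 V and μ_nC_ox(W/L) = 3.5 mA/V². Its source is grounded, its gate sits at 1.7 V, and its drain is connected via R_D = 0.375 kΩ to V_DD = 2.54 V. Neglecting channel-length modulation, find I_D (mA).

I_D = 1.98 mA

V_GS = V_G = 1.7 V, so V_ov = 1.7 − 0.637 = 1.06 V.
Assume saturation: I_D = ½ k_n V_ov² = 0.5 × 3.5 × 1.06² = 1.98 mA, giving V_DS = V_DD − I_D R_D = 2.54 − 1.98 × 0.375 = 1.8 V.
V_DS = 1.8 V ≥ V_ov = 1.06 V, confirming saturation.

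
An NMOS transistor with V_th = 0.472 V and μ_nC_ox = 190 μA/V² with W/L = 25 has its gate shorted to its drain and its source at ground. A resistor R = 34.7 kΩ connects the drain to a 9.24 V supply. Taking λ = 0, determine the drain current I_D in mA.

I_D = 0.243 mA

With gate tied to drain, V_GS = V_DS ≥ V_GS − V_th, so the device is in saturation.
k_n = μ_nC_ox · (W/L) = 4.75 mA/V².
KCL at the drain: ½ k_n (V_GS − V_th)² = (V_DD − V_GS)/R.
Let x = V_GS − 0.472. Then 82.4 x² + x − 8.768 = 0, giving x = 0.32 V (positive root), so V_GS = 0.792 V.
I_D = (V_DD − V_GS)/R = (9.24 − 0.792) / 34.7 = 0.243 mA.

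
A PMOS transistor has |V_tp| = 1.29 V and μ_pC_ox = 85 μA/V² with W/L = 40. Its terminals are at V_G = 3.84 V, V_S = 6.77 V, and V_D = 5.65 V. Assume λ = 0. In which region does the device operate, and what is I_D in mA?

Triode; I_D = 4.11 mA

V_SG = V_S − V_G = 6.77 − 3.84 = 2.93 V; V_SD = V_S − V_D = 6.77 − 5.65 = 1.12 V.
k_p = μ_pC_ox · (W/L) = 3.4 mA/V².
V_ov = V_SG − |V_tp| = 2.93 − 1.29 = 1.64 V.
Since V_SD = 1.12 V < V_ov = 1.64 V, the device is in the triode region.
I_D = k_p [V_ov · V_SD − ½ V_SD²] = 3.4 × [1.64 × 1.12 − 0.5 × 1.12²] = 4.11 mA.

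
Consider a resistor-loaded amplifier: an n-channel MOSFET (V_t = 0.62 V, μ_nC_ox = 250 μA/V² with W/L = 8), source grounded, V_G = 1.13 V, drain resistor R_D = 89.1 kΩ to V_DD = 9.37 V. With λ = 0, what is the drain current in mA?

V_GS = V_G = 1.13 V, so V_ov = 1.13 − 0.62 = 0.51 V.
k_n = μ_nC_ox · (W/L) = 2 mA/V².
Assume saturation: I_D = ½ k_n V_ov² = 0.5 × 2 × 0.51² = 0.26 mA, giving V_DS = V_DD − I_D R_D = 9.37 − 0.26 × 89.1 = -13.8 V.
But -13.8 V < V_ov = 0.51 V, so the device is actually in triode.
In triode I_D = k_n[V_ov V_DS − ½ V_DS²] and I_D = (V_DD − V_DS)/R_D. Equating: 89.1 V_DS² − 91.88 V_DS + 9.37 = 0, giving V_DS = 0.115 V (the root below V_ov).
I_D = (9.37 − 0.115) / 89.1 = 0.104 mA.

I_D = 0.104 mA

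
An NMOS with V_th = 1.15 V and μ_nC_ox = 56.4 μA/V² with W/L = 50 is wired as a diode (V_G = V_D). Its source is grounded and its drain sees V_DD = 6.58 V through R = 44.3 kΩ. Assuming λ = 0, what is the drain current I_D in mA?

With gate tied to drain, V_GS = V_DS ≥ V_GS − V_th, so the device is in saturation.
k_n = μ_nC_ox · (W/L) = 2.82 mA/V².
KCL at the drain: ½ k_n (V_GS − V_th)² = (V_DD − V_GS)/R.
Let x = V_GS − 1.15. Then 62.5 x² + x − 5.43 = 0, giving x = 0.287 V (positive root), so V_GS = 1.44 V.
I_D = (V_DD − V_GS)/R = (6.58 − 1.44) / 44.3 = 0.116 mA.

I_D = 0.116 mA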